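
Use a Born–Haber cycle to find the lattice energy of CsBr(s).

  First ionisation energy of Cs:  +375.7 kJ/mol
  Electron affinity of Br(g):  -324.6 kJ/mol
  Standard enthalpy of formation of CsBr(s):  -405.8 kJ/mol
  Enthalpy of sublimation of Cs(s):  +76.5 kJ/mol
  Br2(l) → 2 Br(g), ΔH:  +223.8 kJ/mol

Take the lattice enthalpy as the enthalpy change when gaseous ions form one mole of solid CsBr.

ΔHf° = 1·ΔHsub + 1·(ΣIE) + 1/2·D(Br2) + 1·EA + U
-405.8 = 1·(+76.5) + 1·(+375.7) + 1/2·(+223.8) + 1·(-324.6) + U
U = -405.8 − (+239.5) = -645.3 kJ/mol

U = -645.3 kJ/mol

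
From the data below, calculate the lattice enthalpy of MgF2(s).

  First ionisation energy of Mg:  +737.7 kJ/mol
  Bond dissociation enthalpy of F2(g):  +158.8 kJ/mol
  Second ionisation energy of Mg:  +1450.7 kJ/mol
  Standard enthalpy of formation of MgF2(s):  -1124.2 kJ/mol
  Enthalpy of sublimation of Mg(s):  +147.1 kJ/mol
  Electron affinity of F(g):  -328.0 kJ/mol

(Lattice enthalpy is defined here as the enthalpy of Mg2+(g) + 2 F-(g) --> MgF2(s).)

U = -2962.5 kJ/mol

ΔHf° = 1·ΔHsub + 1·(ΣIE) + 1·D(F2) + 2·EA + U
-1124.2 = 1·(+147.1) + 1·(+2188.4) + 1·(+158.8) + 2·(-328.0) + U
U = -1124.2 − (+1838.3) = -2962.5 kJ/mol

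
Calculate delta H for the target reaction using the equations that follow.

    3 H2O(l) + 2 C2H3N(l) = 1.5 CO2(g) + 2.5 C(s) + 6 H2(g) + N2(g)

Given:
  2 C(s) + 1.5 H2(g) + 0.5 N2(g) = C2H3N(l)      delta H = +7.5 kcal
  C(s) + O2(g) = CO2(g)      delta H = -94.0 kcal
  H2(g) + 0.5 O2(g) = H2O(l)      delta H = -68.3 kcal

equation 1 reversed and × 2: (-2)·(+7.5) = -15.0 kcal
equation 2 × 3/2: (3/2)·(-94.0) = -141.0 kcal
equation 3 reversed and × 3: (-3)·(-68.3) = +204.9 kcal
Summing the manipulated equations, delta H = (-2)·(+7.5) + (3/2)·(-94.0) + (-3)·(-68.3) = 48.9 kcal

delta H = 48.9 kcal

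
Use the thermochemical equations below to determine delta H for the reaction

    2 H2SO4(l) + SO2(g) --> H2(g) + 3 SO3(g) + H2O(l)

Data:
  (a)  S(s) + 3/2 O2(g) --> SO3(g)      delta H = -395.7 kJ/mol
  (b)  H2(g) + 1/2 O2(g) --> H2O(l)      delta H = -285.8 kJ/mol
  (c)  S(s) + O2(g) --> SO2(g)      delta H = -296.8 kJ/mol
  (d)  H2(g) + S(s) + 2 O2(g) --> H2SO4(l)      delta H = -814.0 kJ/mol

(a) × 3: (3)·(-395.7) = -1187.1 kJ/mol
(b) as written: -285.8 kJ/mol
(c) reversed: +296.8 kJ/mol
(d) reversed and × 2: (-2)·(-814.0) = +1628.0 kJ/mol
delta H = (3)·(-395.7) + (1)·(-285.8) + (-1)·(-296.8) + (-2)·(-814.0) = 451.9 kJ/mol

delta H = 451.9 kJ/mol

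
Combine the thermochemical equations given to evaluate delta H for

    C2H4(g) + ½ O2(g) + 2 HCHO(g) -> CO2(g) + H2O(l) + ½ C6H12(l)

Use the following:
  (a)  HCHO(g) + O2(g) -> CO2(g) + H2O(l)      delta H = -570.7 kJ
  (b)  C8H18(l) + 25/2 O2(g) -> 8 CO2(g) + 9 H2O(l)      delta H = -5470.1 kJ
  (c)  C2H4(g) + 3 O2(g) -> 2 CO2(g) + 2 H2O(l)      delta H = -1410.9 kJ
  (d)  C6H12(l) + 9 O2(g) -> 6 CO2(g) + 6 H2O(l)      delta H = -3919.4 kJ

(a) × 2 (scale by 2 for the 2 HCHO(g)): (2)·(-570.7) = -1141.4 kJ
(b): not needed (C8H18(l) appears nowhere else).
(c) as written (C2H4(g) already on the reactant side): -1410.9 kJ
(d) reversed and × 1/2 (reverse to put C6H12(l) on the product side; ×1/2 to match 1/2 C6H12(l) in the target): (-1/2)·(-3919.4) = +1959.7 kJ
delta H = (2)·(-570.7) + (1)·(-1410.9) + (-1/2)·(-3919.4) = -592.6 kJ

delta H = -592.6 kJ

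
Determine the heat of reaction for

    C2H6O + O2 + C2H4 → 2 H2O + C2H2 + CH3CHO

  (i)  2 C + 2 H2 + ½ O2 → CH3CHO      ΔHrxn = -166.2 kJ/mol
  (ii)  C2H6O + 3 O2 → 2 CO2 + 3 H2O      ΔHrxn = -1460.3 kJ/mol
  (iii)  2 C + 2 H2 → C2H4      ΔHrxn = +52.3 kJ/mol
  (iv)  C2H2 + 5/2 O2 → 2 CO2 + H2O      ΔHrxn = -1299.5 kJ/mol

(i) as written (CH3CHO already on the product side): -166.2 kJ/mol
(ii) as written (C2H6O already on the reactant side): -1460.3 kJ/mol
(iii) reversed (C2H4 must end up as a reactant): -52.3 kJ/mol
(iv) reversed (C2H2 must end up as a product): +1299.5 kJ/mol
ΔHrxn = (1)·(-166.2) + (1)·(-1460.3) + (-1)·(+52.3) + (-1)·(-1299.5) = -379.3 kJ/mol

ΔHrxn = -379.3 kJ/mol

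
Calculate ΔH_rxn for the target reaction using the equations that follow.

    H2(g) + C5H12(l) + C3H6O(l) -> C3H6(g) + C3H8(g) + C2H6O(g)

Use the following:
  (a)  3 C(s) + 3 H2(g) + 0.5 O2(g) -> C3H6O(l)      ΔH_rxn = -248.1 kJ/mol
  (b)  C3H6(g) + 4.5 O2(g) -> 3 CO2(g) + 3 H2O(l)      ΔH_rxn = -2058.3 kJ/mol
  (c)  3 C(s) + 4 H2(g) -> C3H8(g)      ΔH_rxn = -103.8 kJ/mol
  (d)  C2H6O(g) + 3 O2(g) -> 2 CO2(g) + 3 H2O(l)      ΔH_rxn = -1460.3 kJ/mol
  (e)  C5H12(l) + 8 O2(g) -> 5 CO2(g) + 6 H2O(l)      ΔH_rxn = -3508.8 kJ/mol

ΔH_rxn = 154.1 kJ/mol

(a) reversed: +248.1 kJ/mol
(b) reversed: +2058.3 kJ/mol
(c) as written: -103.8 kJ/mol
(d) reversed: +1460.3 kJ/mol
(e) as written: -3508.8 kJ/mol
Since enthalpy is a state function, ΔH_rxn = (-1)·(-248.1) + (-1)·(-2058.3) + (1)·(-103.8) + (-1)·(-1460.3) + (1)·(-3508.8) = 154.1 kJ/mol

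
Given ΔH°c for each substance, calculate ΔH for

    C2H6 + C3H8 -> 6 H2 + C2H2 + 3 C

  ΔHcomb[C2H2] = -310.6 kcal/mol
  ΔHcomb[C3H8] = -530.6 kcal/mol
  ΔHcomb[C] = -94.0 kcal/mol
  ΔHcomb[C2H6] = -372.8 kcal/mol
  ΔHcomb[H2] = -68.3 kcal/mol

ΔH = 99.0 kcal/mol

With combustion enthalpies, reactants minus products:
= [1·(-372.8) + 1·(-530.6)] − [6·(-68.3) + 1·(-310.6) + 3·(-94.0)]
= 99.0 kcal/mol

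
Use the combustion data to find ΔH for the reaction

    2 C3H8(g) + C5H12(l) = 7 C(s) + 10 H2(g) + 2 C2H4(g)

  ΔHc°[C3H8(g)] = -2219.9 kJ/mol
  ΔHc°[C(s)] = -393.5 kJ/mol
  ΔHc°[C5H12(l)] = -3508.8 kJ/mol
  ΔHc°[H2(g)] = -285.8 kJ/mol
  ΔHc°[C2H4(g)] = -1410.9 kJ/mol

ΔH = 485.7 kJ/mol

With combustion enthalpies, reactants minus products:
= [2·(-2219.9) + 1·(-3508.8)] − [7·(-393.5) + 10·(-285.8) + 2·(-1410.9)]
= 485.7 kJ/mol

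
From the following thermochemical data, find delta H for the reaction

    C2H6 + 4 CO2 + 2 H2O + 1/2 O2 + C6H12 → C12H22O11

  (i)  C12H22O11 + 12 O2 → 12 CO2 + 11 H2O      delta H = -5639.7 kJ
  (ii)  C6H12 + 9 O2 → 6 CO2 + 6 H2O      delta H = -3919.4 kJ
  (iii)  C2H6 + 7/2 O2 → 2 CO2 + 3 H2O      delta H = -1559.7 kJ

delta H = 160.6 kJ

(i) reversed (reverse to put C12H22O11 on the product side): +5639.7 kJ
(ii) as written (C6H12 already on the reactant side): -3919.4 kJ
(iii) as written (C2H6 already on the reactant side): -1559.7 kJ
delta H = (+5639.7) + (-3919.4) + (-1559.7) = 160.6 kJ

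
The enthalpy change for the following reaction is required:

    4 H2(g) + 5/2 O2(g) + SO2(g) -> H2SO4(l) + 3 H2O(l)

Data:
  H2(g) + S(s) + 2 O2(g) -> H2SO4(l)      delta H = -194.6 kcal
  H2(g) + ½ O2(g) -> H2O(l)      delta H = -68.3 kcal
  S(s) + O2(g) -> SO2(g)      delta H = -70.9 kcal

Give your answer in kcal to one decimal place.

equation 1 as written: -194.6 kcal
equation 2 × 3: (3)·(-68.3) = -204.9 kcal
equation 3 reversed: +70.9 kcal
Combining the equations, delta H = (-194.6) + (-204.9) + (+70.9) = -328.6 kcal

delta H = -328.6 kcal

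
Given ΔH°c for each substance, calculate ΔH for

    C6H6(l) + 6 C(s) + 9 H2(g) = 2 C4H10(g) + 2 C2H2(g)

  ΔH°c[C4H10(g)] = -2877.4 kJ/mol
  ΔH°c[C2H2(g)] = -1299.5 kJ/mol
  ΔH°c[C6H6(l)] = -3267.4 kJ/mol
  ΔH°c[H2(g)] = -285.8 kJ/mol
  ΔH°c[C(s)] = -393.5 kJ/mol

With combustion enthalpies, reactants minus products:
= [1·(-3267.4) + 6·(-393.5) + 9·(-285.8)] − [2·(-2877.4) + 2·(-1299.5)]
= 153.2 kJ/mol

ΔH = 153.2 kJ/mol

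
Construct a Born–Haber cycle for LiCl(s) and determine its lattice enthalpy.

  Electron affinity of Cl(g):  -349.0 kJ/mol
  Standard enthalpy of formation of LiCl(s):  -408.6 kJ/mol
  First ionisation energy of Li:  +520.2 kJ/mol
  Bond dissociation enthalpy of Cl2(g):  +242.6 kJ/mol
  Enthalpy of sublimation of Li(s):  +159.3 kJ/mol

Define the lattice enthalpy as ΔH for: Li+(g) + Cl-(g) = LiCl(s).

U = -860.4 kJ/mol

ΔHf° = 1·ΔHsub + 1·(ΣIE) + 1/2·D(Cl2) + 1·EA + U
-408.6 = 1·(+159.3) + 1·(+520.2) + 1/2·(+242.6) + 1·(-349.0) + U
U = -408.6 − (+451.8) = -860.4 kJ/mol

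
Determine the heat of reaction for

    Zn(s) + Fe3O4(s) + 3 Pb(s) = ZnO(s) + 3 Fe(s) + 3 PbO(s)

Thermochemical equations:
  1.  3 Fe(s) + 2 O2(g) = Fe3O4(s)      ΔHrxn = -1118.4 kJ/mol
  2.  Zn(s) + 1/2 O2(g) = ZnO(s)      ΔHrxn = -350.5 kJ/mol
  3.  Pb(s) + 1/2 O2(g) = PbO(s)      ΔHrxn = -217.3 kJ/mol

ΔHrxn = 116.0 kJ/mol

eq. 1 reversed: +1118.4 kJ/mol
eq. 2 as written: -350.5 kJ/mol
eq. 3 × 3: (3)·(-217.3) = -651.9 kJ/mol
By Hess's law, ΔHrxn = (-1)·(-1118.4) + (1)·(-350.5) + (3)·(-217.3) = 116.0 kJ/mol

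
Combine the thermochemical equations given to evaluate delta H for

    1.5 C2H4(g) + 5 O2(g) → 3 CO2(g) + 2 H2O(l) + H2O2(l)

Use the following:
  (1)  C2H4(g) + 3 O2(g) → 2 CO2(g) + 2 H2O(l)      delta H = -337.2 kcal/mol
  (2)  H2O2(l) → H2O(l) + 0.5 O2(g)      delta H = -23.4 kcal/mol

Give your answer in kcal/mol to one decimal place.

delta H = -482.4 kcal/mol

(1) × 3/2: (3/2)·(-337.2) = -505.8 kcal/mol
(2) reversed: +23.4 kcal/mol
delta H = (-505.8) + (+23.4) = -482.4 kcal/mol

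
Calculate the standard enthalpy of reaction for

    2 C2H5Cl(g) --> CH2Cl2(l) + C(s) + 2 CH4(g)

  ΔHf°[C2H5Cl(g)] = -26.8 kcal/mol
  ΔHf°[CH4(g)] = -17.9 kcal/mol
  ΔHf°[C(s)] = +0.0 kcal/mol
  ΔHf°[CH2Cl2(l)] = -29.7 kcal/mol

ΔH°rxn = Σ nΔHf°(products) − Σ nΔHf°(reactants).
Products: 1·(-29.7) + 1·(+0.0) + 2·(-17.9) = -65.5
Reactants: 2·(-26.8) = -53.6
ΔHrxn = (-65.5) − (-53.6) = -11.9 kcal/mol

ΔHrxn = -11.9 kcal/mol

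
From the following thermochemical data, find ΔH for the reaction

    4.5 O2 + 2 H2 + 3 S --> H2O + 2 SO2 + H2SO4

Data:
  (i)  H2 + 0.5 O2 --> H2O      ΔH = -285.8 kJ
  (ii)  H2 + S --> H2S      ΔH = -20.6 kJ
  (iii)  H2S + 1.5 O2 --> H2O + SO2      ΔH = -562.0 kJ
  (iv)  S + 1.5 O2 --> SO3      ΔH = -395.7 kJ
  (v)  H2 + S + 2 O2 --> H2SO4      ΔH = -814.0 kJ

ΔH = -1693.4 kJ

(i) reversed: +285.8 kJ
(ii) × 2: (2)·(-20.6) = -41.2 kJ
(iii) × 2: (2)·(-562.0) = -1124.0 kJ
(iv): not needed.
(v) as written: -814.0 kJ
Combining the equations, ΔH = (-1)·(-285.8) + (2)·(-20.6) + (2)·(-562.0) + (1)·(-814.0) = -1693.4 kJ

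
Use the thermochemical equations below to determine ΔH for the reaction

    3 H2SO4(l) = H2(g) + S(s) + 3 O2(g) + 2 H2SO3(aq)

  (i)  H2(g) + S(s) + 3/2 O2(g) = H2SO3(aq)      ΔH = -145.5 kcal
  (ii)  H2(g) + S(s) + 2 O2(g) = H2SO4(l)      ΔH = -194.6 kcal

(i) × 2: (2)·(-145.5) = -291.0 kcal
(ii) reversed and × 3: (-3)·(-194.6) = +583.8 kcal
ΔH = (-291.0) + (+583.8) = 292.8 kcal

ΔH = 292.8 kcal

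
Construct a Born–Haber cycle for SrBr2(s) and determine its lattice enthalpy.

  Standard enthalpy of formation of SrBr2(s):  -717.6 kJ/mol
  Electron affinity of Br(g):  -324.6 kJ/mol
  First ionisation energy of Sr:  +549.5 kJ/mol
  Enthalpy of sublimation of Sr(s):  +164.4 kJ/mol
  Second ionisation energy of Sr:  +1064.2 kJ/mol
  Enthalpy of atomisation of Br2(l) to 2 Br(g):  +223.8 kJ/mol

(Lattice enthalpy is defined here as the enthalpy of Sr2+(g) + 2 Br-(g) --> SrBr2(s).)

ΔHf° = 1·ΔHsub + 1·(ΣIE) + 1·D(Br2) + 2·EA + U
-717.6 = 1·(+164.4) + 1·(+1613.7) + 1·(+223.8) + 2·(-324.6) + U
U = -717.6 − (+1352.7) = -2070.3 kJ/mol

U = -2070.3 kJ/mol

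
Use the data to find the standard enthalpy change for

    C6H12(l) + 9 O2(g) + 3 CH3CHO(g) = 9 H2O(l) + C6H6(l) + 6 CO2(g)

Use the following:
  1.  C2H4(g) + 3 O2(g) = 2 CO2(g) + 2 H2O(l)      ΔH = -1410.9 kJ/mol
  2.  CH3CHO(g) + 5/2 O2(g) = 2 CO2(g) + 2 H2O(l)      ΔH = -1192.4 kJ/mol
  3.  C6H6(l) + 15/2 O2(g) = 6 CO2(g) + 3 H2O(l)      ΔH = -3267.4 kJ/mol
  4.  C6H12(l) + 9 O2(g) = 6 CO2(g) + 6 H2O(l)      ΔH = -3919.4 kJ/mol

ΔH = -4229.2 kJ/mol

eq. 1: not needed.
eq. 2 × 3: (3)·(-1192.4) = -3577.2 kJ/mol
eq. 3 reversed: +3267.4 kJ/mol
eq. 4 as written: -3919.4 kJ/mol
By Hess's law, ΔH = (-3577.2) + (+3267.4) + (-3919.4) = -4229.2 kJ/mol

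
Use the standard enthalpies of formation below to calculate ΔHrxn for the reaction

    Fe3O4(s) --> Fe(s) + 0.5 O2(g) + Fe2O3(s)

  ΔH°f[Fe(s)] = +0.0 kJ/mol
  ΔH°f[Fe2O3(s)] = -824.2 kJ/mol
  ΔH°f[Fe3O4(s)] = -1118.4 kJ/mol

ΔHrxn = 294.2 kJ/mol

Products: 1·(+0.0) + 1/2·(+0.0) + 1·(-824.2) = -824.2
Reactants: 1·(-1118.4) = -1118.4
ΔHrxn = (-824.2) − (-1118.4) = 294.2 kJ/mol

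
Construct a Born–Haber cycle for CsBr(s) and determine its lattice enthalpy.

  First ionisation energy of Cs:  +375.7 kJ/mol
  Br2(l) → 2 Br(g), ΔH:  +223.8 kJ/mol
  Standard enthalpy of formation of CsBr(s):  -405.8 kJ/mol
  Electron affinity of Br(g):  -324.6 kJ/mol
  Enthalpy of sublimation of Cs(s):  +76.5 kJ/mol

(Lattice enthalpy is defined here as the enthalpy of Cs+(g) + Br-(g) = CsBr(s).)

ΔHf° = 1·ΔHsub + 1·(ΣIE) + 1/2·D(Br2) + 1·EA + U
-405.8 = 1·(+76.5) + 1·(+375.7) + 1/2·(+223.8) + 1·(-324.6) + U
U = -405.8 − (+239.5) = -645.3 kJ/mol

U = -645.3 kJ/mol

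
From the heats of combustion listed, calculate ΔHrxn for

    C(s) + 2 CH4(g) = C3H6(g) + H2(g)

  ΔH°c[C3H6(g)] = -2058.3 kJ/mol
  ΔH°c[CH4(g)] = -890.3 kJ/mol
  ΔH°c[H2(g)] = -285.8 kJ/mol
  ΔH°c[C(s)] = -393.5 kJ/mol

With combustion enthalpies, reactants minus products:
= [1·(-393.5) + 2·(-890.3)] − [1·(-2058.3) + 1·(-285.8)]
= 170.0 kJ/mol

ΔHrxn = 170.0 kJ/mol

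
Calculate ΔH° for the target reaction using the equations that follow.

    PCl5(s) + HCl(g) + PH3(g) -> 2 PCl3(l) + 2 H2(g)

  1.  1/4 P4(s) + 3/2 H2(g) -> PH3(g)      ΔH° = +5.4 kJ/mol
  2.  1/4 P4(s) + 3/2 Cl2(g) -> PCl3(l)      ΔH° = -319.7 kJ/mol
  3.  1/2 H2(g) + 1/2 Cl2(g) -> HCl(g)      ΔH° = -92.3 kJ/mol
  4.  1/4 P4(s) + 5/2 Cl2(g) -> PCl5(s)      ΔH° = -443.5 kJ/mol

ΔH° = -109.0 kJ/mol

eq. 1 reversed (reverse to put PH3(g) on the reactant side): -5.4 kJ/mol
eq. 2 × 2 (scale by 2 for the 2 PCl3(l)): (2)·(-319.7) = -639.4 kJ/mol
eq. 3 reversed (reverse to put HCl(g) on the reactant side): +92.3 kJ/mol
eq. 4 reversed (PCl5(s) must end up as a reactant): +443.5 kJ/mol
By Hess's law, ΔH° = (-5.4) + (-639.4) + (+92.3) + (+443.5) = -109.0 kJ/mol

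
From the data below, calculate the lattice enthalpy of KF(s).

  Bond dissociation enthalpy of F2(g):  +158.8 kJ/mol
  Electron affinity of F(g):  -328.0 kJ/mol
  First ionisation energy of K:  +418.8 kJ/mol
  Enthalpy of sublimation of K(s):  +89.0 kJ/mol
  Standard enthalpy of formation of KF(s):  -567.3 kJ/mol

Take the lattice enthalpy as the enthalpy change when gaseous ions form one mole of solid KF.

U = -826.5 kJ/mol

ΔHf° = 1·ΔHsub + 1·(ΣIE) + 1/2·D(F2) + 1·EA + U
-567.3 = 1·(+89.0) + 1·(+418.8) + 1/2·(+158.8) + 1·(-328.0) + U
U = -567.3 − (+259.2) = -826.5 kJ/mol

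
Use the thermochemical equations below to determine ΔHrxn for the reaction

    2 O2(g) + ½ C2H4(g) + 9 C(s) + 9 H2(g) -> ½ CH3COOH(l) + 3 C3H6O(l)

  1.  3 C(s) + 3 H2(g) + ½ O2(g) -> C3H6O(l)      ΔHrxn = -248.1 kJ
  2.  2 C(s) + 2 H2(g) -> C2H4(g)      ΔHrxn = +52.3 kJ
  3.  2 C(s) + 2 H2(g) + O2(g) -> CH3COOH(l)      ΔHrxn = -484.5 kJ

ΔHrxn = -1012.7 kJ

eq. 1 × 3 (scale by 3 for the 3 C3H6O(l)): (3)·(-248.1) = -744.3 kJ
eq. 2 reversed and × 1/2 (C2H4(g) must end up as a reactant; scale by 1/2 for the 1/2 C2H4(g)): (-1/2)·(+52.3) = -26.15 kJ
eq. 3 × 1/2 (scale by 1/2 for the 1/2 CH3COOH(l)): (1/2)·(-484.5) = -242.25 kJ
Combining the equations, ΔHrxn = (3)·(-248.1) + (-1/2)·(+52.3) + (1/2)·(-484.5) = -1012.7 kJ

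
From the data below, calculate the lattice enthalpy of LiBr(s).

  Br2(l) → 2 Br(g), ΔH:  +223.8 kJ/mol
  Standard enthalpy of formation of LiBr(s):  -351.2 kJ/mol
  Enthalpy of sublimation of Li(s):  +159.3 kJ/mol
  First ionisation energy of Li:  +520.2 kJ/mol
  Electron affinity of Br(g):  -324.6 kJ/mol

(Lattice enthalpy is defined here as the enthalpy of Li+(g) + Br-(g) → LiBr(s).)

ΔHf° = 1·ΔHsub + 1·(ΣIE) + 1/2·D(Br2) + 1·EA + U
-351.2 = 1·(+159.3) + 1·(+520.2) + 1/2·(+223.8) + 1·(-324.6) + U
U = -351.2 − (+466.8) = -818.0 kJ/mol

U = -818.0 kJ/mol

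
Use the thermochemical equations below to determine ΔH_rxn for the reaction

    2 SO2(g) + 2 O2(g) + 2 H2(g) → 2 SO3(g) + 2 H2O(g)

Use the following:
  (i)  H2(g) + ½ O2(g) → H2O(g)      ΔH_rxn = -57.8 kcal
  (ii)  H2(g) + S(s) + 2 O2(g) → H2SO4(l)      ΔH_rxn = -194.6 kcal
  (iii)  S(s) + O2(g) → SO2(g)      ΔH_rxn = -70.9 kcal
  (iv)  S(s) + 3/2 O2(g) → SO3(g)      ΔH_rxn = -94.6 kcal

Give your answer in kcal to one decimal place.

ΔH_rxn = -163.0 kcal

(i) × 2 (×2 to match 2 H2O(g) in the target): (2)·(-57.8) = -115.6 kcal
(ii): not needed (H2SO4(l) appears nowhere else).
(iii) reversed and × 2 (reverse to put SO2(g) on the reactant side; scale by 2 for the 2 SO2(g)): (-2)·(-70.9) = +141.8 kcal
(iv) × 2 (scale by 2 for the 2 SO3(g)): (2)·(-94.6) = -189.2 kcal
By Hess's law, ΔH_rxn = (-115.6) + (+141.8) + (-189.2) = -163.0 kcal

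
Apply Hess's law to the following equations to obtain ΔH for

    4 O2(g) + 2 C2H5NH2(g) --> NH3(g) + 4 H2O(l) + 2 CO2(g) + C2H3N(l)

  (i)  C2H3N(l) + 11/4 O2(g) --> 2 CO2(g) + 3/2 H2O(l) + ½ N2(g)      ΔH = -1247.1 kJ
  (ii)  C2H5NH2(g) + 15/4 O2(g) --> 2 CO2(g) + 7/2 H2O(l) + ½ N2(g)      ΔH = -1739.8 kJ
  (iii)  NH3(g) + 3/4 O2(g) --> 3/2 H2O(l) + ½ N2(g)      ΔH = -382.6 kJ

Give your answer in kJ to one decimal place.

ΔH = -1849.9 kJ

(i) reversed: +1247.1 kJ
(ii) × 2: (2)·(-1739.8) = -3479.6 kJ
(iii) reversed: +382.6 kJ
Combining the equations, ΔH = (-1)·(-1247.1) + (2)·(-1739.8) + (-1)·(-382.6) = -1849.9 kJ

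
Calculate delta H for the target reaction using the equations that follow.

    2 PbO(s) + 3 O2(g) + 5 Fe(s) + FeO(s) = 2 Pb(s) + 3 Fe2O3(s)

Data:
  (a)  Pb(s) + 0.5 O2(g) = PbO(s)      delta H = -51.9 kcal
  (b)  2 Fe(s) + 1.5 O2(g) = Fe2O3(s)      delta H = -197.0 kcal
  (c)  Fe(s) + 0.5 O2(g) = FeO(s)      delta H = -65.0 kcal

(a) reversed and × 2: (-2)·(-51.9) = +103.8 kcal
(b) × 3: (3)·(-197.0) = -591.0 kcal
(c) reversed: +65.0 kcal
delta H = (-2)·(-51.9) + (3)·(-197.0) + (-1)·(-65.0) = -422.2 kcal

delta H = -422.2 kcal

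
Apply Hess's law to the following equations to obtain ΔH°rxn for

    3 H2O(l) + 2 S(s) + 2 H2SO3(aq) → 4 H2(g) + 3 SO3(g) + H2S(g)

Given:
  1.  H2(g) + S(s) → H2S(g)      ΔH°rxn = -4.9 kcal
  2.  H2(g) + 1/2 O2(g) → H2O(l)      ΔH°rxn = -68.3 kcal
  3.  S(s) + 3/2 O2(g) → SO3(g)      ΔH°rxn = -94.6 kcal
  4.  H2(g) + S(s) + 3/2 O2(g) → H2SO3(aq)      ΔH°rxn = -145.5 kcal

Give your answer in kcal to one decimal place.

eq. 1 as written (H2S(g) already on the product side): -4.9 kcal
eq. 2 reversed and × 3 (reverse to put H2O(l) on the reactant side; scale by 3 for the 3 H2O(l)): (-3)·(-68.3) = +204.9 kcal
eq. 3 × 3 (×3 to match 3 SO3(g) in the target): (3)·(-94.6) = -283.8 kcal
eq. 4 reversed and × 2 (H2SO3(aq) must end up as a reactant; ×2 to match 2 H2SO3(aq) in the target): (-2)·(-145.5) = +291.0 kcal
Since enthalpy is a state function, ΔH°rxn = (1)·(-4.9) + (-3)·(-68.3) + (3)·(-94.6) + (-2)·(-145.5) = 207.2 kcal

ΔH°rxn = 207.2 kcal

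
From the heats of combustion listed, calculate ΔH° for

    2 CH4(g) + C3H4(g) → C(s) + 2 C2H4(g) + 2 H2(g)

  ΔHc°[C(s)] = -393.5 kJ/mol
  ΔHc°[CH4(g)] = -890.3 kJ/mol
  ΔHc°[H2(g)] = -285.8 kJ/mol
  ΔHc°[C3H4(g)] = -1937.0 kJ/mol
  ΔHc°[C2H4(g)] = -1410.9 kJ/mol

ΔH° = 69.3 kJ/mol

With combustion enthalpies, reactants minus products:
= [2·(-890.3) + 1·(-1937.0)] − [1·(-393.5) + 2·(-1410.9) + 2·(-285.8)]
= 69.3 kJ/mol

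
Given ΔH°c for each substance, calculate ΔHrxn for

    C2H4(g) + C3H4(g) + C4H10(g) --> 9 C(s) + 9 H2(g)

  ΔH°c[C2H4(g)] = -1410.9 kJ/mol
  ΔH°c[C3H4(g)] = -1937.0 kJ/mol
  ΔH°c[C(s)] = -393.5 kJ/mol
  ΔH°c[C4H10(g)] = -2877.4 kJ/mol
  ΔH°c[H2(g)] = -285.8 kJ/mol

ΔHrxn = -111.6 kJ/mol

Using ΔH = Σ nΔHc°(reactants) − Σ nΔHc°(products):
= [1·(-1410.9) + 1·(-1937.0) + 1·(-2877.4)] − [9·(-393.5) + 9·(-285.8)]
= -111.6 kJ/mol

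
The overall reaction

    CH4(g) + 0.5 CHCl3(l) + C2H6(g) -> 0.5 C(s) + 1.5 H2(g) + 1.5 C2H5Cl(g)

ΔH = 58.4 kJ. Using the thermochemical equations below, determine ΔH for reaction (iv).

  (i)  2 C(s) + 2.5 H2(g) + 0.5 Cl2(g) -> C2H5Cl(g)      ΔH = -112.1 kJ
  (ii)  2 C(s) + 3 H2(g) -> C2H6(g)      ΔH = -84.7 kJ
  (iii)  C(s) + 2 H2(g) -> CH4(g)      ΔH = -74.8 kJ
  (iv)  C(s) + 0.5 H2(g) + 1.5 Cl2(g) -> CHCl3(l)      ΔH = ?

(i) × 3/2 (×3/2 to match 3/2 C2H5Cl(g) in the target): (3/2)·(-112.1) = -168.15 kJ
(ii) reversed (reverse to put C2H6(g) on the reactant side): +84.7 kJ
(iii) reversed (reverse to put CH4(g) on the reactant side): +74.8 kJ
(iv) reversed and × 1/2 (CHCl3(l) must end up as a reactant; ×1/2 to match 1/2 CHCl3(l) in the target): contributes −1/2·x
+58.4 = (-168.15) + (+84.7) + (+74.8) − 1/2·x
x = (+58.4 − (-8.65)) / (-1/2) = -134.1 kJ

ΔH = -134.1 kJ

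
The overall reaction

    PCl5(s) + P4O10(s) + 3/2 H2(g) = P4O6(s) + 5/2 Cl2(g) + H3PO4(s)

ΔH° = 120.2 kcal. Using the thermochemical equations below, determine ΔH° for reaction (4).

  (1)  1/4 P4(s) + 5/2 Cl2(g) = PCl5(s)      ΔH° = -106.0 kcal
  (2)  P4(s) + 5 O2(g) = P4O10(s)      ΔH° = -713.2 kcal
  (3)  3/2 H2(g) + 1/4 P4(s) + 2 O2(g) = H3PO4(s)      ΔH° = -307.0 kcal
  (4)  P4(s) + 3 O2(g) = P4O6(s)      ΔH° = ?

(1) reversed (PCl5(s) must end up as a reactant): +106.0 kcal
(2) reversed (reverse to put P4O10(s) on the reactant side): +713.2 kcal
(3) as written (H3PO4(s) already on the product side): -307.0 kcal
(4) as written (P4O6(s) already on the product side): contributes x
+120.2 = (+106.0) + (+713.2) + (-307.0) + x
x = (+120.2 − (+512.2)) / (1) = -392.0 kcal

ΔH° = -392.0 kcal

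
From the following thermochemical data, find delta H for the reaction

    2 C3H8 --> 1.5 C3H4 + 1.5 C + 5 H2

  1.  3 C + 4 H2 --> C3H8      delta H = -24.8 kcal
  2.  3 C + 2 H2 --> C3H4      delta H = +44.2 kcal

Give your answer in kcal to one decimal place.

eq. 1 reversed and × 2: (-2)·(-24.8) = +49.6 kcal
eq. 2 × 3/2: (3/2)·(+44.2) = +66.3 kcal
Since enthalpy is a state function, delta H = (+49.6) + (+66.3) = 115.9 kcal

delta H = 115.9 kcal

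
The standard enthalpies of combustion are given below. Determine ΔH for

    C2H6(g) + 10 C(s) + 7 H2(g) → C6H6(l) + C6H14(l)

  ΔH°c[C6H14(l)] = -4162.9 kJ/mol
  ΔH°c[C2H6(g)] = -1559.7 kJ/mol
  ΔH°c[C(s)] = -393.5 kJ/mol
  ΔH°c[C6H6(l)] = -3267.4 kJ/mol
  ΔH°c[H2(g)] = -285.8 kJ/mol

ΔH = -65.0 kJ/mol

With combustion enthalpies, reactants minus products:
= [1·(-1559.7) + 10·(-393.5) + 7·(-285.8)] − [1·(-3267.4) + 1·(-4162.9)]
= -65.0 kJ/mol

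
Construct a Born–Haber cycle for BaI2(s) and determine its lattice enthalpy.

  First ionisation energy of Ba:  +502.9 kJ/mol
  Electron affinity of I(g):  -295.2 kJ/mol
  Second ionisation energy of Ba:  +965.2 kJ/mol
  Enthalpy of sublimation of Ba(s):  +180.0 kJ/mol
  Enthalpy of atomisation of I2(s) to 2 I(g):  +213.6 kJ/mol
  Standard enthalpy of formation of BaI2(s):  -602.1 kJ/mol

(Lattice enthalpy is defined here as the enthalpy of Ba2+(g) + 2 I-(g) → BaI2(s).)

U = -1873.4 kJ/mol

ΔHf° = 1·ΔHsub + 1·(ΣIE) + 1·D(I2) + 2·EA + U
-602.1 = 1·(+180.0) + 1·(+1468.1) + 1·(+213.6) + 2·(-295.2) + U
U = -602.1 − (+1271.3) = -1873.4 kJ/mol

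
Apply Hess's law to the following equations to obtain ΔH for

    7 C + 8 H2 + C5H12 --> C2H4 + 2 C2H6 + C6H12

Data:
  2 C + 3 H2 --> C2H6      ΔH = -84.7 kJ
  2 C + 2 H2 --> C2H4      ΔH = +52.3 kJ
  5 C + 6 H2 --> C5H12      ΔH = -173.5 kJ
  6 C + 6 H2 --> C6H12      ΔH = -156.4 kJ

ΔH = -100.0 kJ

equation 1 × 2: (2)·(-84.7) = -169.4 kJ
equation 2 as written: +52.3 kJ
equation 3 reversed: +173.5 kJ
equation 4 as written: -156.4 kJ
ΔH = (-169.4) + (+52.3) + (+173.5) + (-156.4) = -100.0 kJ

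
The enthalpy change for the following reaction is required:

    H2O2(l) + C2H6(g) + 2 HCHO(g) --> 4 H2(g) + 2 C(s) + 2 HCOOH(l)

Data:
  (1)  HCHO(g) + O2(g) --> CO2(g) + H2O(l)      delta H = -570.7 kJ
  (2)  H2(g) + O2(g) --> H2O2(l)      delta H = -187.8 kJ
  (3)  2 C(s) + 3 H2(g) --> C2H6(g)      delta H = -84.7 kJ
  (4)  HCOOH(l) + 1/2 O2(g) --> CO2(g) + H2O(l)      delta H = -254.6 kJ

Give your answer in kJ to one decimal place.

delta H = -359.7 kJ

(1) × 2: (2)·(-570.7) = -1141.4 kJ
(2) reversed: +187.8 kJ
(3) reversed: +84.7 kJ
(4) reversed and × 2: (-2)·(-254.6) = +509.2 kJ
Combining the equations, delta H = (-1141.4) + (+187.8) + (+84.7) + (+509.2) = -359.7 kJ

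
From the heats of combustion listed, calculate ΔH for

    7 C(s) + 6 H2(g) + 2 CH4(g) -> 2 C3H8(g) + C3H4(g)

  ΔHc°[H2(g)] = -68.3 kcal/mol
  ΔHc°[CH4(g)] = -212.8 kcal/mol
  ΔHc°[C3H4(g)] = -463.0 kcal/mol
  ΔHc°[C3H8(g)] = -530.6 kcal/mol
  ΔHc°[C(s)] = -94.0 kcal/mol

ΔH = 30.8 kcal/mol

With combustion enthalpies, reactants minus products:
= [7·(-94.0) + 6·(-68.3) + 2·(-212.8)] − [2·(-530.6) + 1·(-463.0)]
= 30.8 kcal/mol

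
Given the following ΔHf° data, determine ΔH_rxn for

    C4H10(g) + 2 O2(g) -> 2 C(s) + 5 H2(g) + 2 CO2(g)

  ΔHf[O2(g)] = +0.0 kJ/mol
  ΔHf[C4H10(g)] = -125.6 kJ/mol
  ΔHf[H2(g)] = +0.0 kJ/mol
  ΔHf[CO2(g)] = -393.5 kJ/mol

Products: 2·(+0.0) + 5·(+0.0) + 2·(-393.5) = -787.0
Reactants: 1·(-125.6) + 2·(+0.0) = -125.6
ΔH_rxn = (-787.0) − (-125.6) = -661.4 kJ/mol

ΔH_rxn = -661.4 kJ/mol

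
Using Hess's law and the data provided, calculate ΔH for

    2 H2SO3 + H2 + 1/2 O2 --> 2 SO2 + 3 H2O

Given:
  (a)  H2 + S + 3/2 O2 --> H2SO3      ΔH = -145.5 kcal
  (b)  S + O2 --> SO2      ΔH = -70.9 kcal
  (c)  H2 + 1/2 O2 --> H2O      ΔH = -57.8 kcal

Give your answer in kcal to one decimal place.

ΔH = -24.2 kcal

(a) reversed and × 2: (-2)·(-145.5) = +291.0 kcal
(b) × 2: (2)·(-70.9) = -141.8 kcal
(c) × 3: (3)·(-57.8) = -173.4 kcal
Summing the manipulated equations, ΔH = (-2)·(-145.5) + (2)·(-70.9) + (3)·(-57.8) = -24.2 kcal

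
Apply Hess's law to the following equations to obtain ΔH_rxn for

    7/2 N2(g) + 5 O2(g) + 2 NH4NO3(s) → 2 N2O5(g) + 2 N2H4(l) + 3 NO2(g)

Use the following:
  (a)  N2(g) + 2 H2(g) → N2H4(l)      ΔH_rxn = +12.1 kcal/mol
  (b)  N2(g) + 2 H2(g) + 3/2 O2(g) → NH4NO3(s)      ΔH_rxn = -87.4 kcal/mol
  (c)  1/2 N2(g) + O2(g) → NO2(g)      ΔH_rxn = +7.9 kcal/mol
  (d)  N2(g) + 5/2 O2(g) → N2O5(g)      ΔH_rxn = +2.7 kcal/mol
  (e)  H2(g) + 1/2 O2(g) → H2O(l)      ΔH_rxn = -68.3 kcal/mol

(a) × 2 (×2 to match 2 N2H4(l) in the target): (2)·(+12.1) = +24.2 kcal/mol
(b) reversed and × 2 (NH4NO3(s) must end up as a reactant; scale by 2 for the 2 NH4NO3(s)): (-2)·(-87.4) = +174.8 kcal/mol
(c) × 3 (×3 to match 3 NO2(g) in the target): (3)·(+7.9) = +23.7 kcal/mol
(d) × 2 (×2 to match 2 N2O5(g) in the target): (2)·(+2.7) = +5.4 kcal/mol
(e): not needed (H2O(l) appears nowhere else).
ΔH_rxn = (2)·(+12.1) + (-2)·(-87.4) + (3)·(+7.9) + (2)·(+2.7) = 228.1 kcal/mol

ΔH_rxn = 228.1 kcal/mol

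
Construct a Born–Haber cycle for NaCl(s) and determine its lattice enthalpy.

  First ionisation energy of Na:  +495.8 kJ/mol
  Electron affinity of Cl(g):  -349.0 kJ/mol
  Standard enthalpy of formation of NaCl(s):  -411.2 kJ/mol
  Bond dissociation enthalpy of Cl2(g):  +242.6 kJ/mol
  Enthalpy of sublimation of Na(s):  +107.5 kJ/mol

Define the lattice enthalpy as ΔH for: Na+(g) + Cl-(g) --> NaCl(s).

U = -786.8 kJ/mol

ΔHf° = 1·ΔHsub + 1·(ΣIE) + 1/2·D(Cl2) + 1·EA + U
-411.2 = 1·(+107.5) + 1·(+495.8) + 1/2·(+242.6) + 1·(-349.0) + U
U = -411.2 − (+375.6) = -786.8 kJ/mol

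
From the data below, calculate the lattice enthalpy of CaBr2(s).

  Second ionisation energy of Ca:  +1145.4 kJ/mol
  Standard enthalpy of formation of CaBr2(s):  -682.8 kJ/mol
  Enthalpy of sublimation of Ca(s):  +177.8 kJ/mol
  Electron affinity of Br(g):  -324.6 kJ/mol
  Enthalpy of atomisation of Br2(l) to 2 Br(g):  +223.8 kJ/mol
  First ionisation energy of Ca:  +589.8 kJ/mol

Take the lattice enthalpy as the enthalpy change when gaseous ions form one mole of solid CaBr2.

ΔHf° = 1·ΔHsub + 1·(ΣIE) + 1·D(Br2) + 2·EA + U
-682.8 = 1·(+177.8) + 1·(+1735.2) + 1·(+223.8) + 2·(-324.6) + U
U = -682.8 − (+1487.6) = -2170.4 kJ/mol

U = -2170.4 kJ/mol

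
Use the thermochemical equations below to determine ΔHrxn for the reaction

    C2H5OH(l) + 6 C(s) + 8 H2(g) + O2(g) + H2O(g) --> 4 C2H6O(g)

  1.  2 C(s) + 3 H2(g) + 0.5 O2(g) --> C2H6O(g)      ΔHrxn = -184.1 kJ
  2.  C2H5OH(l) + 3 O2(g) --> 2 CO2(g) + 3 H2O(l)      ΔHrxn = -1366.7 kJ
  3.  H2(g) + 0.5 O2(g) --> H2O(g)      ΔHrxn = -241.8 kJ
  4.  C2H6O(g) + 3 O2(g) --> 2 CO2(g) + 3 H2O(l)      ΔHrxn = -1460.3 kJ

ΔHrxn = -216.9 kJ

eq. 1 × 3: (3)·(-184.1) = -552.3 kJ
eq. 2 as written: -1366.7 kJ
eq. 3 reversed: +241.8 kJ
eq. 4 reversed: +1460.3 kJ
ΔHrxn = (3)·(-184.1) + (1)·(-1366.7) + (-1)·(-241.8) + (-1)·(-1460.3) = -216.9 kJ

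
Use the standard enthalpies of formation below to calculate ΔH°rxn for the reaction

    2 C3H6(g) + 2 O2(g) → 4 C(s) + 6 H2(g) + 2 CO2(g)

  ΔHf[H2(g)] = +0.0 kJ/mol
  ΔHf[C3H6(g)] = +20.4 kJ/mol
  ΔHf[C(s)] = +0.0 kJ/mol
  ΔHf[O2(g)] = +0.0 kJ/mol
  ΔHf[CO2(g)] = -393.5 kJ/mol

Products: 4·(+0.0) + 6·(+0.0) + 2·(-393.5) = -787.0
Reactants: 2·(+20.4) + 2·(+0.0) = +40.8
ΔH°rxn = (-787.0) − (+40.8) = -827.8 kJ/mol

ΔH°rxn = -827.8 kJ/mol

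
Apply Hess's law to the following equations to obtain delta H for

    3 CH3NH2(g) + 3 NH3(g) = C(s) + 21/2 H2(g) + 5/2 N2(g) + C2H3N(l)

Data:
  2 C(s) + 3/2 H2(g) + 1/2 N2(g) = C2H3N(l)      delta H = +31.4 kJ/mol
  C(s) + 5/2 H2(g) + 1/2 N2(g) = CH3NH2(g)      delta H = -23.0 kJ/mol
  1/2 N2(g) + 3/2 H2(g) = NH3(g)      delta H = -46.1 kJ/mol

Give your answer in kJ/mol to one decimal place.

delta H = 238.7 kJ/mol

equation 1 as written (C2H3N(l) already on the product side): +31.4 kJ/mol
equation 2 reversed and × 3 (CH3NH2(g) must end up as a reactant; scale by 3 for the 3 CH3NH2(g)): (-3)·(-23.0) = +69.0 kJ/mol
equation 3 reversed and × 3 (reverse to put NH3(g) on the reactant side; scale by 3 for the 3 NH3(g)): (-3)·(-46.1) = +138.3 kJ/mol
delta H = (1)·(+31.4) + (-3)·(-23.0) + (-3)·(-46.1) = 238.7 kJ/mol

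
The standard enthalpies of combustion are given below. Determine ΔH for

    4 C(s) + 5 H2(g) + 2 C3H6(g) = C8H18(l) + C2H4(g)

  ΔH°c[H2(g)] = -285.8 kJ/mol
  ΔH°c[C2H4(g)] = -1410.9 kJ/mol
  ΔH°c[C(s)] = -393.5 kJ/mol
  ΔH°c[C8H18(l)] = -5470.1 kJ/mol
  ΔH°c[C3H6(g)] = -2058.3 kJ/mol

ΔH = -238.6 kJ/mol

Using ΔH = Σ nΔHc°(reactants) − Σ nΔHc°(products):
= [4·(-393.5) + 5·(-285.8) + 2·(-2058.3)] − [1·(-5470.1) + 1·(-1410.9)]
= -238.6 kJ/mol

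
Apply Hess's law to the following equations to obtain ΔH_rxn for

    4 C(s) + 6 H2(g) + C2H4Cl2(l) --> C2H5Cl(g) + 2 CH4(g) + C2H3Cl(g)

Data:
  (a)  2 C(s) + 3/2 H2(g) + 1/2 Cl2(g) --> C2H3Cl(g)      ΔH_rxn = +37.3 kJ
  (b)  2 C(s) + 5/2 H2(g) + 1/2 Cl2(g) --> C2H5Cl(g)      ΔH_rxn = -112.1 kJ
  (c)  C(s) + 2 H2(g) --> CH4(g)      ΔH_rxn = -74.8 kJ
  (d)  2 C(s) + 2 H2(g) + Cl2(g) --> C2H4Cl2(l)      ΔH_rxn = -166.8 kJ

(a) as written (C2H3Cl(g) already on the product side): +37.3 kJ
(b) as written (C2H5Cl(g) already on the product side): -112.1 kJ
(c) × 2 (×2 to match 2 CH4(g) in the target): (2)·(-74.8) = -149.6 kJ
(d) reversed (reverse to put C2H4Cl2(l) on the reactant side): +166.8 kJ
ΔH_rxn = (1)·(+37.3) + (1)·(-112.1) + (2)·(-74.8) + (-1)·(-166.8) = -57.6 kJ

ΔH_rxn = -57.6 kJ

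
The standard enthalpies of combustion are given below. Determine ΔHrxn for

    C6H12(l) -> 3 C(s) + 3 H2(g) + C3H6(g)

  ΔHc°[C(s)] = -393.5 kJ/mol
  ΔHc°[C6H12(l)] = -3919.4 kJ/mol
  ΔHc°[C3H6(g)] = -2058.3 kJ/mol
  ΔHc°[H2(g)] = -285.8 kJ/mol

ΔHrxn = 176.8 kJ/mol

With combustion enthalpies, reactants minus products:
= [1·(-3919.4)] − [3·(-393.5) + 3·(-285.8) + 1·(-2058.3)]
= 176.8 kJ/mol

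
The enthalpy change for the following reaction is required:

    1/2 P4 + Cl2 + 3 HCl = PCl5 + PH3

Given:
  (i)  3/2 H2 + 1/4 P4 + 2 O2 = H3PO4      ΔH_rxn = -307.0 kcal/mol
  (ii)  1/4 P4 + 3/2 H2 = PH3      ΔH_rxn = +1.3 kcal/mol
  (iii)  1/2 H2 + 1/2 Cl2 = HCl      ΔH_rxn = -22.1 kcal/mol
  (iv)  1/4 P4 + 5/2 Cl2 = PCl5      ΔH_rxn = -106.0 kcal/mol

ΔH_rxn = -38.4 kcal/mol

(i): not needed (O2 appears nowhere else).
(ii) as written (PH3 already on the product side): +1.3 kcal/mol
(iii) reversed and × 3 (HCl must end up as a reactant; ×3 to match 3 HCl in the target): (-3)·(-22.1) = +66.3 kcal/mol
(iv) as written (PCl5 already on the product side): -106.0 kcal/mol
Combining the equations, ΔH_rxn = (+1.3) + (+66.3) + (-106.0) = -38.4 kcal/mol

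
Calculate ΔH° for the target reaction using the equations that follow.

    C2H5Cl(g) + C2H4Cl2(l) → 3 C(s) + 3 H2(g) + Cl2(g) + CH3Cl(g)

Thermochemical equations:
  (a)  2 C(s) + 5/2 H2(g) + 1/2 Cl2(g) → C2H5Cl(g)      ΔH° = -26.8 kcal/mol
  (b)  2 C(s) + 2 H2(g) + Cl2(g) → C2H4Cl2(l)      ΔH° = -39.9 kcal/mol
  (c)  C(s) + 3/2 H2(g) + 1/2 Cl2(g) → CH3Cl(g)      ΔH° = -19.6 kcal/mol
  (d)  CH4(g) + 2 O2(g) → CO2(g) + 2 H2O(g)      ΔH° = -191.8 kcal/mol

ΔH° = 47.1 kcal/mol

(a) reversed: +26.8 kcal/mol
(b) reversed: +39.9 kcal/mol
(c) as written: -19.6 kcal/mol
(d): not needed.
By Hess's law, ΔH° = (-1)·(-26.8) + (-1)·(-39.9) + (1)·(-19.6) = 47.1 kcal/mol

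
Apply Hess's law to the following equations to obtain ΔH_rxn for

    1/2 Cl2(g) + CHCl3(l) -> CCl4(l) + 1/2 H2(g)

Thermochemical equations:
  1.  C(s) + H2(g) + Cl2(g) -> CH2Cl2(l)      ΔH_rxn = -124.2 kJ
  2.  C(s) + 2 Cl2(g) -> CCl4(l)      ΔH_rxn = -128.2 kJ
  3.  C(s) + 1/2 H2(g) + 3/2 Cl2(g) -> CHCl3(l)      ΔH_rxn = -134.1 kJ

eq. 1: not needed.
eq. 2 as written: -128.2 kJ
eq. 3 reversed: +134.1 kJ
Combining the equations, ΔH_rxn = (-128.2) + (+134.1) = 5.9 kJ

ΔH_rxn = 5.9 kJ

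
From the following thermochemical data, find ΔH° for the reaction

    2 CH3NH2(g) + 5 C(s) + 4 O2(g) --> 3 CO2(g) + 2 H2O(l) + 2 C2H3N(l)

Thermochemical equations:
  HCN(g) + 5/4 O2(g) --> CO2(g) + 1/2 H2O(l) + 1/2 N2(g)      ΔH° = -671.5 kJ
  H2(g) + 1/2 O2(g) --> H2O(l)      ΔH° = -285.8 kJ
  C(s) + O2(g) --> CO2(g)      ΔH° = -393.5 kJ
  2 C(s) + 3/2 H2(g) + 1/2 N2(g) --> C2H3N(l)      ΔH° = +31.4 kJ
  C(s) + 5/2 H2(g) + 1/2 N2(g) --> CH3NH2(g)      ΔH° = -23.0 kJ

equation 1: not needed.
equation 2 × 2: (2)·(-285.8) = -571.6 kJ
equation 3 × 3: (3)·(-393.5) = -1180.5 kJ
equation 4 × 2: (2)·(+31.4) = +62.8 kJ
equation 5 reversed and × 2: (-2)·(-23.0) = +46.0 kJ
Combining the equations, ΔH° = (2)·(-285.8) + (3)·(-393.5) + (2)·(+31.4) + (-2)·(-23.0) = -1643.3 kJ

ΔH° = -1643.3 kJ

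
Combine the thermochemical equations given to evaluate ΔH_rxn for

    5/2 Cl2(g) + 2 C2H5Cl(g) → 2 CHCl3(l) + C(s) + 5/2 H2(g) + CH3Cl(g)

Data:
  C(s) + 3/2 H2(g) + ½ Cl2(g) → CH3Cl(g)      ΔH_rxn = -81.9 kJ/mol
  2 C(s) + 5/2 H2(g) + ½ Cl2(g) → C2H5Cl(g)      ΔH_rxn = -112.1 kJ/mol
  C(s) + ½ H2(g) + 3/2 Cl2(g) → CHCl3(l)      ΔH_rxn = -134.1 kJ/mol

ΔH_rxn = -125.9 kJ/mol

equation 1 as written (CH3Cl(g) already on the product side): -81.9 kJ/mol
equation 2 reversed and × 2 (reverse to put C2H5Cl(g) on the reactant side; ×2 to match 2 C2H5Cl(g) in the target): (-2)·(-112.1) = +224.2 kJ/mol
equation 3 × 2 (scale by 2 for the 2 CHCl3(l)): (2)·(-134.1) = -268.2 kJ/mol
By Hess's law, ΔH_rxn = (1)·(-81.9) + (-2)·(-112.1) + (2)·(-134.1) = -125.9 kJ/mol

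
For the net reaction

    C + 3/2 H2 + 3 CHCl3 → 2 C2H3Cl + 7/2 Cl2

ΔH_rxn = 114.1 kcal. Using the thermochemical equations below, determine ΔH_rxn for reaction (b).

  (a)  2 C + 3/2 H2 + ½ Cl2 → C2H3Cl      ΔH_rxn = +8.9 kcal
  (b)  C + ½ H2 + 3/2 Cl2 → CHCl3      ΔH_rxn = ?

(a) × 2: (2)·(+8.9) = +17.8 kcal
(b) reversed and × 3: contributes −3·x
+114.1 = (+17.8) − 3·x
x = (+114.1 − (+17.8)) / (-3) = -32.1 kcal

ΔH_rxn = -32.1 kcal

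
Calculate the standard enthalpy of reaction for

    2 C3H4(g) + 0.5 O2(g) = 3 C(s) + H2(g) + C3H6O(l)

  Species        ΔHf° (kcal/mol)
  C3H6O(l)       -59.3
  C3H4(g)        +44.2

ΔH° = -147.7 kcal/mol

Products: 3·(+0.0) + 1·(+0.0) + 1·(-59.3) = -59.3
Reactants: 2·(+44.2) + 1/2·(+0.0) = +88.4
ΔH° = (-59.3) − (+88.4) = -147.7 kcal/mol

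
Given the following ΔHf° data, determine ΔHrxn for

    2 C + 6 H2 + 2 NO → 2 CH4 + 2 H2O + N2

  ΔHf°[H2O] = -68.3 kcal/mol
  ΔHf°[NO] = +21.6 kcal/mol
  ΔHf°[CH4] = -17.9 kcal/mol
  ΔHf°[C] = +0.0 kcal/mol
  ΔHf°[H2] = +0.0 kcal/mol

ΔHrxn = -215.6 kcal/mol

Products: 2·(-17.9) + 2·(-68.3) + 1·(+0.0) = -172.4
Reactants: 2·(+0.0) + 6·(+0.0) + 2·(+21.6) = +43.2
ΔHrxn = (-172.4) − (+43.2) = -215.6 kcal/mol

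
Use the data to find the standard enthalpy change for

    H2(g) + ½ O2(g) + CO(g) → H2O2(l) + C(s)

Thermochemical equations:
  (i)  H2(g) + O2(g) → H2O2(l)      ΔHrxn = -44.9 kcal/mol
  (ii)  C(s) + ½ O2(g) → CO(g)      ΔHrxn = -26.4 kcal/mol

(i) as written: -44.9 kcal/mol
(ii) reversed: +26.4 kcal/mol
ΔHrxn = (-44.9) + (+26.4) = -18.5 kcal/mol

ΔHrxn = -18.5 kcal/mol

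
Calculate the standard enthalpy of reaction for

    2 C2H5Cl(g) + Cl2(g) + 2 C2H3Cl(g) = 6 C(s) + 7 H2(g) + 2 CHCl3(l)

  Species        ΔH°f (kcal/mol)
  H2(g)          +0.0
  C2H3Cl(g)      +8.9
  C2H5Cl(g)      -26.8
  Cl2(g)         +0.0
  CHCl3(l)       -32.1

ΔH°rxn = Σ nΔHf°(products) − Σ nΔHf°(reactants).
Products: 6·(+0.0) + 7·(+0.0) + 2·(-32.1) = -64.2
Reactants: 2·(-26.8) + 1·(+0.0) + 2·(+8.9) = -35.8
ΔH_rxn = (-64.2) − (-35.8) = -28.4 kcal/mol

ΔH_rxn = -28.4 kcal/mol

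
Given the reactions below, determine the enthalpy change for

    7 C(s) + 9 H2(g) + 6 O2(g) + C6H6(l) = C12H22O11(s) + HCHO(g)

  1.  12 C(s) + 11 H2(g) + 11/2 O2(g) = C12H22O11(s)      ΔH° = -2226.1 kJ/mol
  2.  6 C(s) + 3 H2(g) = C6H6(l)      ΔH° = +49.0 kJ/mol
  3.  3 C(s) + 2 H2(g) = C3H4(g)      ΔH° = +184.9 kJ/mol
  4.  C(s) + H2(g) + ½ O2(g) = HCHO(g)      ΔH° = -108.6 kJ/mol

ΔH° = -2383.7 kJ/mol

eq. 1 as written: -2226.1 kJ/mol
eq. 2 reversed: -49.0 kJ/mol
eq. 3: not needed.
eq. 4 as written: -108.6 kJ/mol
ΔH° = (1)·(-2226.1) + (-1)·(+49.0) + (1)·(-108.6) = -2383.7 kJ/mol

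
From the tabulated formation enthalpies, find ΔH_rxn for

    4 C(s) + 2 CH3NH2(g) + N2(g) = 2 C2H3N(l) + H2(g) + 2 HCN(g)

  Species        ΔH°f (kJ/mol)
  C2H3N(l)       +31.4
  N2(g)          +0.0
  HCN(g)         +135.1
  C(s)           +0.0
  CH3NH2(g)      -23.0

ΔH°rxn = Σ nΔHf°(products) − Σ nΔHf°(reactants).
Products: 2·(+31.4) + 1·(+0.0) + 2·(+135.1) = +333.0
Reactants: 4·(+0.0) + 2·(-23.0) + 1·(+0.0) = -46.0
ΔH_rxn = (+333.0) − (-46.0) = 379.0 kJ/mol

ΔH_rxn = 379.0 kJ/mol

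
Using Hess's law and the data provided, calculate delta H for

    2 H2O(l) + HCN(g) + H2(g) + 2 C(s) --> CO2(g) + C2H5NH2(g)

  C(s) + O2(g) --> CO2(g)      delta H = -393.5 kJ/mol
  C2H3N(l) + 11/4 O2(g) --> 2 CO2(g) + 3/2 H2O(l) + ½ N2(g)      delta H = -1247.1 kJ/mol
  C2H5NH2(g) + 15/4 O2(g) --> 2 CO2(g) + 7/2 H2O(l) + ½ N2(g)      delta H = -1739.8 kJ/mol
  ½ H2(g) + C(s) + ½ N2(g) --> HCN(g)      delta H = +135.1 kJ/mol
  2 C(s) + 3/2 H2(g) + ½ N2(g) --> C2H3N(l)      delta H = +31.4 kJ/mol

delta H = -4.5 kJ/mol

equation 1 as written: -393.5 kJ/mol
equation 2 as written: -1247.1 kJ/mol
equation 3 reversed (reverse to put C2H5NH2(g) on the product side): +1739.8 kJ/mol
equation 4 reversed (HCN(g) must end up as a reactant): -135.1 kJ/mol
equation 5 as written: +31.4 kJ/mol
Since enthalpy is a state function, delta H = (-393.5) + (-1247.1) + (+1739.8) + (-135.1) + (+31.4) = -4.5 kJ/mol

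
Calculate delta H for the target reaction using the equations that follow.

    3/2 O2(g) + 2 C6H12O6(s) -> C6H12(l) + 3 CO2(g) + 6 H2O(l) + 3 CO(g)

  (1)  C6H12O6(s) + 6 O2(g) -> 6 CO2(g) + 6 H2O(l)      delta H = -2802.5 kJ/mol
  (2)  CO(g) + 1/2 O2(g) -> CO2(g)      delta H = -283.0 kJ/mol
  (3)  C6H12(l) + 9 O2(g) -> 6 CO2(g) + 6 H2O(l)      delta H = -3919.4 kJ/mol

delta H = -836.6 kJ/mol

(1) × 2: (2)·(-2802.5) = -5605.0 kJ/mol
(2) reversed and × 3: (-3)·(-283.0) = +849.0 kJ/mol
(3) reversed: +3919.4 kJ/mol
delta H = (2)·(-2802.5) + (-3)·(-283.0) + (-1)·(-3919.4) = -836.6 kJ/mol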